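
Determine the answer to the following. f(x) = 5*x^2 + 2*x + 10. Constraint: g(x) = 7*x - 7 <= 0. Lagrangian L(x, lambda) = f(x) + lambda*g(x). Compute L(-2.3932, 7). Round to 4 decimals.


Step 1: Evaluate f(x).
f(-2.3932) = 5*(-2.3932)^2 + 2*(-2.3932) + 10 = 33.8506
Step 2: Evaluate g(x).
g(-2.3932) = 7*-2.3932 - 7 = -23.7524
Step 3: Compute Lagrangian.
L = 33.8506 + 7*-23.7524 = -132.4162


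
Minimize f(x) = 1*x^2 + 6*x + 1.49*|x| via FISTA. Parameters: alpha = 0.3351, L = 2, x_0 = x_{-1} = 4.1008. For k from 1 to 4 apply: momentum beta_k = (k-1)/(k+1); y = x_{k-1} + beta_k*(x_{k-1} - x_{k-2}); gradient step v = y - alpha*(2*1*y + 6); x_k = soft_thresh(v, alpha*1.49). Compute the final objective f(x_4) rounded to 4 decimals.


FISTA on f(x) = 1*x^2 + 6*x + 1.49*|x|
L = 2, alpha = 0.3351
Iteration 1: beta = 0.0, y = 4.1008 + 0.0*(4.1008 - 4.1008) = 4.1008
  grad(y) = 14.2016, v = y - alpha*grad = -0.6582
  prox(v) = soft_thresh(-0.6582, 0.4993) = -0.1589
Iteration 2: beta = 0.3333, y = -0.1589 + 0.3333*(-0.1589 - 4.1008) = -1.5787
  grad(y) = 2.8425, v = y - alpha*grad = -2.5313
  prox(v) = soft_thresh(-2.5313, 0.4993) = -2.032
Iteration 3: beta = 0.5, y = -2.032 + 0.5*(-2.032 + 0.1589) = -2.9685
  grad(y) = 0.0629, v = y - alpha*grad = -2.9896
  prox(v) = soft_thresh(-2.9896, 0.4993) = -2.4903
Iteration 4: beta = 0.6, y = -2.4903 + 0.6*(-2.4903 + 2.032) = -2.7653
  grad(y) = 0.4693, v = y - alpha*grad = -2.9226
  prox(v) = soft_thresh(-2.9226, 0.4993) = -2.4233
f(x_4) = 1*(-2.4233)^2 + 6*(-2.4233) + 1.49*|-2.4233| = -5.0567


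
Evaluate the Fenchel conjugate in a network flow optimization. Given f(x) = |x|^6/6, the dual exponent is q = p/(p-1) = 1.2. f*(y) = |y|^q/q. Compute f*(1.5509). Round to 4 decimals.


The conjugate exponent q satisfies 1/p + 1/q = 1.
p = 6, so q = 6/(6 - 1) = 1.2
|y|^q = 1.5509^1.2 = 1.6932
f*(1.5509) = 1.6932 / 1.2 = 1.411


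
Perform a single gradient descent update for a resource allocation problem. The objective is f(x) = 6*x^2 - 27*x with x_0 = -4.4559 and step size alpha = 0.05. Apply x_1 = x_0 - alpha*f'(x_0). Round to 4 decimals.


We compute the gradient at x_0 and apply the update.
f'(x) = 12*x - 27
f'(-4.4559) = 12*-4.4559 - 27 = -80.4708
x_1 = -4.4559 - 0.05*-80.4708 = -0.4324


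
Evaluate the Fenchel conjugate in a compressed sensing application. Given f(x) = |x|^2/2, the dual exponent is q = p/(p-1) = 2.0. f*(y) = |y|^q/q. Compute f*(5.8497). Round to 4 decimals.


The conjugate exponent q satisfies 1/p + 1/q = 1.
p = 2, so q = 2/(2 - 1) = 2.0
|y|^q = 5.8497^2.0 = 34.219
f*(5.8497) = 34.219 / 2.0 = 17.1095


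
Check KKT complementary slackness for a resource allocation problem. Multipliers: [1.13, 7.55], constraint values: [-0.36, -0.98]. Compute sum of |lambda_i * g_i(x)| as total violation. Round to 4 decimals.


KKT complementary slackness check:
lambda_1 * g_1 = 1.13 * -0.36 = -0.4068
lambda_2 * g_2 = 7.55 * -0.98 = -7.399
Total violation = 0.4068 + 7.399 = 7.8058


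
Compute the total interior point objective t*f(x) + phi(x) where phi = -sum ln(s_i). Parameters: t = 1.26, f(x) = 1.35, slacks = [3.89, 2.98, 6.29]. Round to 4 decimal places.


Step 1: Compute log-barrier.
ln values: [1.3584, 1.0919, 1.839]
phi = -(1.3584 + 1.0919 + 1.839) = -4.2893
Step 2: Compute augmented objective.
t*f(x) = 1.26*1.35 = 1.701
Total = 1.701 - 4.2893 = -2.5883


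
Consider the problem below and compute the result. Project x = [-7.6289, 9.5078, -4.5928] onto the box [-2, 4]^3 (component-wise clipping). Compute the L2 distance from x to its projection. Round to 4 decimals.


Project each component onto [-2, 4].
clip(-7.6289) = -2.0, clip(9.5078) = 4.0, clip(-4.5928) = -2.0
Projection = [-2.0, 4.0, -2.0]
Squared diffs: [31.6845, 30.3359, 6.7226]
Distance = sqrt(68.743) = 8.2911


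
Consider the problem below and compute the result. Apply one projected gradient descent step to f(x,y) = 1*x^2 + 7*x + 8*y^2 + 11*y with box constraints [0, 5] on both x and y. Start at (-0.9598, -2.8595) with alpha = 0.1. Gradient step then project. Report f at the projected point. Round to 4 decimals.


Step 1: Compute gradient at (-0.9598, -2.8595).
grad_x = 2*1*-0.9598 + 7 = 5.0804
grad_y = 2*8*-2.8595 + 11 = -34.752
Step 2: Gradient step.
x_raw = -0.9598 - 0.1*5.0804 = -1.4678
y_raw = -2.8595 - 0.1*-34.752 = 0.6157
Step 3: Project onto [0, 5].
x_proj = clip(-1.4678) = 0.0
y_proj = clip(0.6157) = 0.6157
Step 4: Evaluate f.
f(0.0, 0.6157) = 9.8054


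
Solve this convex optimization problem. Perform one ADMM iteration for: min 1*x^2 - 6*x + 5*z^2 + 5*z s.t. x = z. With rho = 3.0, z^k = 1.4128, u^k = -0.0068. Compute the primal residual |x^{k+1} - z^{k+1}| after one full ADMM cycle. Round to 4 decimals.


ADMM iteration with rho = 3.0, z^k = 1.4128, u^k = -0.0068
Step 1: x-update.
Minimize 1*x^2 - 6*x + (3.0/2)*(x - 1.4128 - 0.0068)^2
FOC: (2*1 + 3.0)*x = 6 + 3.0*(1.4128 + 0.0068)
x^{k+1} = 2.0518
Step 2: z-update.
Minimize 5*z^2 + 5*z + (3.0/2)*(2.0518 - z - 0.0068)^2
FOC: (2*5 + 3.0)*z = -5 + 3.0*(2.0518 - 0.0068)
z^{k+1} = 0.0873
Step 3: u-update.
u^{k+1} = -0.0068 + 2.0518 - 0.0873 = 1.9577
Step 4: Primal residual = |2.0518 - 0.0873| = 1.9645


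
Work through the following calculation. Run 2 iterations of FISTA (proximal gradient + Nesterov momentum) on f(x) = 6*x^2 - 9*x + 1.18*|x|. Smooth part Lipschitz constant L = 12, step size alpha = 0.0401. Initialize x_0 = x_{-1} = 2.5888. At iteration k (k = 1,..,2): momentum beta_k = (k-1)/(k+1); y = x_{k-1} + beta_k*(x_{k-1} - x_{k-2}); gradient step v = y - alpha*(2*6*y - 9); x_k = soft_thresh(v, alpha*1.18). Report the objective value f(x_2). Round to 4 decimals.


FISTA on f(x) = 6*x^2 - 9*x + 1.18*|x|
L = 12, alpha = 0.0401
Iteration 1: beta = 0.0, y = 2.5888 + 0.0*(2.5888 - 2.5888) = 2.5888
  grad(y) = 22.0656, v = y - alpha*grad = 1.704
  prox(v) = soft_thresh(1.704, 0.0473) = 1.6567
Iteration 2: beta = 0.3333, y = 1.6567 + 0.3333*(1.6567 - 2.5888) = 1.3459
  grad(y) = 7.1512, v = y - alpha*grad = 1.0592
  prox(v) = soft_thresh(1.0592, 0.0473) = 1.0119
f(x_2) = 6*1.0119^2 - 9*1.0119 + 1.18*|1.0119| = -1.7696


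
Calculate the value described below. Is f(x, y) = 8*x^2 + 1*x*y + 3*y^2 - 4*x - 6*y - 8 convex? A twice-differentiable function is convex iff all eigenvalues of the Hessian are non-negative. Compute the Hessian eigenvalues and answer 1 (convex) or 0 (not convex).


The Hessian of f(x,y) = 8*x^2 + 1*x*y + 3*y^2 - 4*x - 6*y - 8 is:
H = [[16, 1], [1, 6]]
Trace = 16 + 6 = 22
Determinant = 16*6 - (1)^2 = 95
Discriminant = (22)^2 - 4*95 = 104.0
Eigenvalues: lambda_1 = 5.901, lambda_2 = 16.099
The function is convex.

1


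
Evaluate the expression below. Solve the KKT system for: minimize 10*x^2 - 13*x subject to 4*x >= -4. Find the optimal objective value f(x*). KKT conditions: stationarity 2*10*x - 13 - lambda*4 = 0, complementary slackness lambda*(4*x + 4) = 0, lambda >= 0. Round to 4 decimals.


Step 1: Try lambda = 0 (constraint inactive).
Stationarity: 2*10*x - 13 = 0
x* = 13/(2*10) = 0.65
Check constraint: 4*0.65 = 2.6 >= -4 -- satisfied.
Step 2: Compute optimal value.
f(x*) = 10*0.65^2 - 13*0.65 = -4.225


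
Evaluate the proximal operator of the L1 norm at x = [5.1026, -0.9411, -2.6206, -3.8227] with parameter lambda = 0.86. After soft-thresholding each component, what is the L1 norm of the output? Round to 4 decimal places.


Soft-thresholding with lambda = 0.86:
prox(5.1026) = sign(5.1026)*max(|5.1026| - 0.86, 0) = 4.2426
prox(-0.9411) = sign(-0.9411)*max(|-0.9411| - 0.86, 0) = -0.0811
prox(-2.6206) = sign(-2.6206)*max(|-2.6206| - 0.86, 0) = -1.7606
prox(-3.8227) = sign(-3.8227)*max(|-3.8227| - 0.86, 0) = -2.9627
prox(x) = [4.2426, -0.0811, -1.7606, -2.9627]
||prox(x)||_1 = 4.2426 + 0.0811 + 1.7606 + 2.9627 = 9.047


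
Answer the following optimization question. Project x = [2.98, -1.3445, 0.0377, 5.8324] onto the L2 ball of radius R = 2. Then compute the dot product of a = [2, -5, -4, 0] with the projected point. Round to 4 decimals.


Step 1: Compute ||x|| (intermediates to 6 decimals).
||x|| = sqrt(2.98^2 + (-1.3445)^2 + 0.0377^2 + 5.8324^2) = 6.686284
Step 2: Project.
Since ||x|| > R, scale = R/||x|| = 2/6.686284 = 0.29912, proj(x) = scale * x
proj(x) = [0.891378, -0.402167, 0.011277, 1.744587]
Step 3: Dot product.
a^T * proj(x) = 2*0.891378 - 5*(-0.402167) - 4*0.011277 + 0*1.744587 = 3.7485


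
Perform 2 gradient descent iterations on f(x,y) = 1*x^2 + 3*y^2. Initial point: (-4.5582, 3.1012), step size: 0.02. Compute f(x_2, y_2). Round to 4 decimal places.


Gradient descent on f(x,y) = 1*x^2 + 3*y^2.
Starting point: (-4.5582, 3.1012), alpha = 0.02
Step 1: grad_x = 2*1*-4.5582 = -9.1164, grad_y = 2*3*3.1012 = 18.6072
  x_1 = -4.5582 - 0.02*-9.1164 = -4.3759
  y_1 = 3.1012 - 0.02*18.6072 = 2.7291
Step 2: grad_x = 2*1*-4.3759 = -8.7517, grad_y = 2*3*2.7291 = 16.3743
  x_2 = -4.3759 - 0.02*-8.7517 = -4.2008
  y_2 = 2.7291 - 0.02*16.3743 = 2.4016
f(-4.2008, 2.4016) = 1*(-4.2008)^2 + 3*2.4016^2 = 34.9496


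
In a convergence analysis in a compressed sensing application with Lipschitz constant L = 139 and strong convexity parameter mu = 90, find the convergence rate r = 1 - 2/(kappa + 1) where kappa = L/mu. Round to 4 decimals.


Step 1: Compute the condition number.
kappa = L/mu = 139/90 = 1.5444
Step 2: Compute the convergence rate.
r = 1 - 2/(kappa + 1) = 1 - 2*mu/(L + mu) = (L - mu)/(L + mu) = 49/229 = 0.214


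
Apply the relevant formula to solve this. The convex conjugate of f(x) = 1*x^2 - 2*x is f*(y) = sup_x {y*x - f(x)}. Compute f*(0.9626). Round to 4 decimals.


f*(y) = sup_x {y*x - a*x^2 - b*x} = sup_x {(y-b)*x - a*x^2}
FOC: (y - b) - 2a*x = 0 => x* = (y - b)/(2a)
x* = (0.9626 + 2)/(2*1) = 1.4813
f*(0.9626) = (y-b)^2/(4a) = (0.9626 + 2)^2/(4*1)
= 8.777/4 = 2.1942


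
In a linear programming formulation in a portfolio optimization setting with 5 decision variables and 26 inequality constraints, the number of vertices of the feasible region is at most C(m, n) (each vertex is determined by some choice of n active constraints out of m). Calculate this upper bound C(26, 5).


Each vertex corresponds to some choice of n active constraints out of m, so the number of vertices is at most C(m, n) = m! / (n!(m-n)!).
m = 26, n = 5
Numerator: 26 * 25 * 24 * 23 * 22
Denominator: 5! = 120
C(26, 5) = 65780


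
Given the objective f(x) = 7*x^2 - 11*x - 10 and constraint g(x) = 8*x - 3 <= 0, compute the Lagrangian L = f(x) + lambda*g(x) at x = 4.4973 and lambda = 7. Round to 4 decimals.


Step 1: Evaluate f(x).
f(4.4973) = 7*4.4973^2 - 11*4.4973 - 10 = 82.1097
Step 2: Evaluate g(x).
g(4.4973) = 8*4.4973 - 3 = 32.9784
Step 3: Compute Lagrangian.
L = 82.1097 + 7*32.9784 = 312.9585


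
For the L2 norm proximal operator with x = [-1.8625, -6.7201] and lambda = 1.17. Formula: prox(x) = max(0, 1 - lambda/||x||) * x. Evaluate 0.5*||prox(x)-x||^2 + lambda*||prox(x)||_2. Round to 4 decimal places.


Step 1: Compute ||x||.
||x|| = 6.9734
Step 2: Compute scaling factor.
scale = max(0, 1 - 1.17/6.9734) = 0.8322
Step 3: prox(x) = [-1.55, -5.5926]
||prox(x)|| = 5.8034
Step 4: Proximal objective.
0.5*||prox-x||^2 = 0.6845
lambda*||prox|| = 6.79
Total = 7.4745


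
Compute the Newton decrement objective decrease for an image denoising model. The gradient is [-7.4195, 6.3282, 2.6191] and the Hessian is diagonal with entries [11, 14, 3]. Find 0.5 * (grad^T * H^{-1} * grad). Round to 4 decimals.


Step 1: H is diagonal, so H^(-1) * g = [-0.6745, 0.452, 0.873].
Step 2: g^T H^(-1) g = sum_i g_i^2 / H_ii
  = (-7.4195)^2/11 + (6.3282)^2/14 + (2.6191)^2/3
  = 5.0045 + 2.8604 + 2.2866 = 10.1515
Step 3: Objective decrease = 0.5 * g^T H^(-1) g = 5.0757


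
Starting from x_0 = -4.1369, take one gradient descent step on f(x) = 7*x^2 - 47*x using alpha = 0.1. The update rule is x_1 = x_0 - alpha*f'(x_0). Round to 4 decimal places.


We compute the gradient at x_0 and apply the update.
f'(x) = 14*x - 47
f'(-4.1369) = 14*-4.1369 - 47 = -104.9166
x_1 = -4.1369 - 0.1*-104.9166 = 6.3548


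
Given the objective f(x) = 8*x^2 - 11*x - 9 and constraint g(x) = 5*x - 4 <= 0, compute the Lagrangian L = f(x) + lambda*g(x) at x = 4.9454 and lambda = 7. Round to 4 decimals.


Step 1: Evaluate f(x).
f(4.9454) = 8*4.9454^2 - 11*4.9454 - 9 = 132.2564
Step 2: Evaluate g(x).
g(4.9454) = 5*4.9454 - 4 = 20.727
Step 3: Compute Lagrangian.
L = 132.2564 + 7*20.727 = 277.3454


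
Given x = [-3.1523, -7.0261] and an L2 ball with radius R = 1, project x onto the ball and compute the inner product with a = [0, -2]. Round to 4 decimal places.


Step 1: Compute ||x|| (intermediates to 6 decimals).
||x|| = sqrt((-3.1523)^2 + (-7.0261)^2) = 7.700849
Step 2: Project.
Since ||x|| > R, scale = R/||x|| = 1/7.700849 = 0.129856, proj(x) = scale * x
proj(x) = [-0.409345, -0.912381]
Step 3: Dot product.
a^T * proj(x) = 0*(-0.409345) - 2*(-0.912381) = 1.8248


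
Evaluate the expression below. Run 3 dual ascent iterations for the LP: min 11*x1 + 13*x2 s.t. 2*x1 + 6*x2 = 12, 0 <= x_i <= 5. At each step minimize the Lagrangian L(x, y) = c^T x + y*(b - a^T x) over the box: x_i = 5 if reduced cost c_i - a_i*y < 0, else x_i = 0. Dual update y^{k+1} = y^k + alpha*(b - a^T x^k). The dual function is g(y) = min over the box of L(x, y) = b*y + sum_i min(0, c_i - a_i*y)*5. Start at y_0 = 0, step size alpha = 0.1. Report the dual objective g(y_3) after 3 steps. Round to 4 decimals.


Dual ascent for LP: min 11*x1 + 13*x2, 2*x1 + 6*x2 = 12, 0 <= x_i <= 5
Step 1: y^k = 0.0, reduced costs: (11.0, 13.0)
  x^k = (0.0, 0.0), subgradient = b - a^T x = 12.0
  y^{k+1} = 0.0 + 0.1*12.0 = 1.2
Step 2: y^k = 1.2, reduced costs: (8.6, 5.8)
  x^k = (0.0, 0.0), subgradient = b - a^T x = 12.0
  y^{k+1} = 1.2 + 0.1*12.0 = 2.4
Step 3: y^k = 2.4, reduced costs: (6.2, -1.4)
  x^k = (0.0, 5.0), subgradient = b - a^T x = -18.0
  y^{k+1} = 2.4 + 0.1*-18.0 = 0.6
Dual objective at y_3 = 0.6: reduced costs (9.8, 9.4), box minimizer x = (0.0, 0.0)
g(y_3) = b*y + (c1 - a1*y)*x1 + (c2 - a2*y)*x2 = 12*0.6 + 9.8*0.0 + 9.4*0.0 = 7.2 + 0.0 + 0.0 = 7.2


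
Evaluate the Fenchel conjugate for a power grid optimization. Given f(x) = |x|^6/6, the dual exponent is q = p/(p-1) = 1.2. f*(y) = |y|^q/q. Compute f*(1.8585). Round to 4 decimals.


The conjugate exponent q satisfies 1/p + 1/q = 1.
p = 6, so q = 6/(6 - 1) = 1.2
|y|^q = 1.8585^1.2 = 2.1038
f*(1.8585) = 2.1038 / 1.2 = 1.7531


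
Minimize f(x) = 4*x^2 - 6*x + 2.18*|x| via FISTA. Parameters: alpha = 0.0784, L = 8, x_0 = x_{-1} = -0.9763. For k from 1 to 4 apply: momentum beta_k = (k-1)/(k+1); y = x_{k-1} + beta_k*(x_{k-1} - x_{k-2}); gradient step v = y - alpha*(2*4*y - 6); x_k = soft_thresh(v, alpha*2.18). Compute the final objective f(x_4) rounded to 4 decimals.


FISTA on f(x) = 4*x^2 - 6*x + 2.18*|x|
L = 8, alpha = 0.0784
Iteration 1: beta = 0.0, y = -0.9763 + 0.0*(-0.9763 + 0.9763) = -0.9763
  grad(y) = -13.8104, v = y - alpha*grad = 0.1064
  prox(v) = soft_thresh(0.1064, 0.1709) = 0.0
Iteration 2: beta = 0.3333, y = 0.0 + 0.3333*(0.0 + 0.9763) = 0.3254
  grad(y) = -3.3965, v = y - alpha*grad = 0.5917
  prox(v) = soft_thresh(0.5917, 0.1709) = 0.4208
Iteration 3: beta = 0.5, y = 0.4208 + 0.5*(0.4208 - 0.0) = 0.6312
  grad(y) = -0.9503, v = y - alpha*grad = 0.7057
  prox(v) = soft_thresh(0.7057, 0.1709) = 0.5348
Iteration 4: beta = 0.6, y = 0.5348 + 0.6*(0.5348 - 0.4208) = 0.6032
  grad(y) = -1.1744, v = y - alpha*grad = 0.6953
  prox(v) = soft_thresh(0.6953, 0.1709) = 0.5244
f(x_4) = 4*0.5244^2 - 6*0.5244 + 2.18*|0.5244| = -0.9032


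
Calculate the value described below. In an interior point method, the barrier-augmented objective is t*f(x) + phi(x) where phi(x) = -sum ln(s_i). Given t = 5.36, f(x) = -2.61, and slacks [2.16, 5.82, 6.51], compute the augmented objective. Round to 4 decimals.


Step 1: Compute log-barrier.
ln values: [0.7701, 1.7613, 1.8733]
phi = -(0.7701 + 1.7613 + 1.8733) = -4.4047
Step 2: Compute augmented objective.
t*f(x) = 5.36*-2.61 = -13.9896
Total = -13.9896 - 4.4047 = -18.3943


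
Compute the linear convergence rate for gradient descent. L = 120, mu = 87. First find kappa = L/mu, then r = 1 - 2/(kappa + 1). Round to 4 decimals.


Step 1: Compute the condition number.
kappa = L/mu = 120/87 = 1.3793
Step 2: Compute the convergence rate.
r = 1 - 2/(kappa + 1) = 1 - 2*mu/(L + mu) = (L - mu)/(L + mu) = 33/207 = 0.1594


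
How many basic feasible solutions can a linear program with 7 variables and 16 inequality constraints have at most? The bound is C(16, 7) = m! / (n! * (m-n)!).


Each vertex corresponds to some choice of n active constraints out of m, so the number of vertices is at most C(m, n) = m! / (n!(m-n)!).
m = 16, n = 7
Numerator: 16 * 15 * 14 * 13 * 12 * 11 * 10
Denominator: 7! = 5040
C(16, 7) = 11440


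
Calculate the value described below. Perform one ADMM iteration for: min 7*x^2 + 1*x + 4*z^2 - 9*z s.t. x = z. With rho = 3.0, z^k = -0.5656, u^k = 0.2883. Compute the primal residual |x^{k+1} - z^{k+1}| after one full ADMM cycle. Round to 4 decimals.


ADMM iteration with rho = 3.0, z^k = -0.5656, u^k = 0.2883
Step 1: x-update.
Minimize 7*x^2 + 1*x + (3.0/2)*(x + 0.5656 + 0.2883)^2
FOC: (2*7 + 3.0)*x = -1 + 3.0*(-0.5656 - 0.2883)
x^{k+1} = -0.2095
Step 2: z-update.
Minimize 4*z^2 - 9*z + (3.0/2)*(-0.2095 - z + 0.2883)^2
FOC: (2*4 + 3.0)*z = 9 + 3.0*(-0.2095 + 0.2883)
z^{k+1} = 0.8397
Step 3: u-update.
u^{k+1} = 0.2883 - 0.2095 - 0.8397 = -0.7609
Step 4: Primal residual = |-0.2095 - 0.8397| = 1.0492


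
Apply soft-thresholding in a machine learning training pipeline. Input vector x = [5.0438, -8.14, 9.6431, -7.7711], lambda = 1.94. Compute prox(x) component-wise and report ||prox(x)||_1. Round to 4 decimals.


Soft-thresholding with lambda = 1.94:
prox(5.0438) = sign(5.0438)*max(|5.0438| - 1.94, 0) = 3.1038
prox(-8.14) = sign(-8.14)*max(|-8.14| - 1.94, 0) = -6.2
prox(9.6431) = sign(9.6431)*max(|9.6431| - 1.94, 0) = 7.7031
prox(-7.7711) = sign(-7.7711)*max(|-7.7711| - 1.94, 0) = -5.8311
prox(x) = [3.1038, -6.2, 7.7031, -5.8311]
||prox(x)||_1 = 3.1038 + 6.2 + 7.7031 + 5.8311 = 22.838


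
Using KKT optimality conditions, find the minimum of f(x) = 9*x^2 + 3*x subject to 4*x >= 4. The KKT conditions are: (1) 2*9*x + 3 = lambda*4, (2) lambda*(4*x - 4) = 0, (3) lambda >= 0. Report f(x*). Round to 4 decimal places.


Step 1: Try lambda = 0 (constraint inactive).
x_unc = -3/(2*9) = -0.1667
Check: 4*-0.1667 = -0.6668 < 4 -- violated!
Step 2: Constraint must be active: 4*x = 4
x* = 4/4 = 1.0
lambda = (2*9*1.0 + 3)/4 = 5.25
Step 3: Compute optimal value.
f(x*) = 9*1.0^2 + 3*1.0 = 12.0


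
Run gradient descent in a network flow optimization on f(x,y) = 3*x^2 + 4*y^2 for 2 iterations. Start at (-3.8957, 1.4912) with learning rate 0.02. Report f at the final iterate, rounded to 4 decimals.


Gradient descent on f(x,y) = 3*x^2 + 4*y^2.
Starting point: (-3.8957, 1.4912), alpha = 0.02
Step 1: grad_x = 2*3*-3.8957 = -23.3742, grad_y = 2*4*1.4912 = 11.9296
  x_1 = -3.8957 - 0.02*-23.3742 = -3.4282
  y_1 = 1.4912 - 0.02*11.9296 = 1.2526
Step 2: grad_x = 2*3*-3.4282 = -20.5693, grad_y = 2*4*1.2526 = 10.0209
  x_2 = -3.4282 - 0.02*-20.5693 = -3.0168
  y_2 = 1.2526 - 0.02*10.0209 = 1.0522
f(-3.0168, 1.0522) = 3*(-3.0168)^2 + 4*1.0522^2 = 31.7322


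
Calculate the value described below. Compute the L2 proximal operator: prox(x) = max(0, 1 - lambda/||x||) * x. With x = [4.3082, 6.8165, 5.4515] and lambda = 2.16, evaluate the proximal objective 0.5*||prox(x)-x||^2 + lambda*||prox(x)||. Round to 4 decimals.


Step 1: Compute ||x||.
||x|| = 9.7337
Step 2: Compute scaling factor.
scale = max(0, 1 - 2.16/9.7337) = 0.7781
Step 3: prox(x) = [3.3522, 5.3038, 4.2418]
||prox(x)|| = 7.5737
Step 4: Proximal objective.
0.5*||prox-x||^2 = 2.3328
lambda*||prox|| = 16.3592
Total = 18.6919


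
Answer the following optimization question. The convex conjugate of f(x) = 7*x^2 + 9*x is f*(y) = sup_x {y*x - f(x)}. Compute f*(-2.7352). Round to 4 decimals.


f*(y) = sup_x {y*x - a*x^2 - b*x} = sup_x {(y-b)*x - a*x^2}
FOC: (y - b) - 2a*x = 0 => x* = (y - b)/(2a)
x* = (-2.7352 - 9)/(2*7) = -0.8382
f*(-2.7352) = (y-b)^2/(4a) = (-2.7352 - 9)^2/(4*7)
= 137.7149/28 = 4.9184


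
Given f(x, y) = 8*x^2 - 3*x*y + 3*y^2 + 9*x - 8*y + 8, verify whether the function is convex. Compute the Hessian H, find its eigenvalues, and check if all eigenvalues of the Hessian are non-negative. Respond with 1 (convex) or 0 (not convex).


The Hessian of f(x,y) = 8*x^2 - 3*x*y + 3*y^2 + 9*x - 8*y + 8 is:
H = [[16, -3], [-3, 6]]
Trace = 16 + 6 = 22
Determinant = 16*6 - (-3)^2 = 87
Discriminant = (22)^2 - 4*87 = 136.0
Eigenvalues: lambda_1 = 5.169, lambda_2 = 16.831
The function is convex.

1


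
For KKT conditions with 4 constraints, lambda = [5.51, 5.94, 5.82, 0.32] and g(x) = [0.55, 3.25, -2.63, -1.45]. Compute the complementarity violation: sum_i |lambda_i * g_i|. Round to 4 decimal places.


KKT complementary slackness check:
lambda_1 * g_1 = 5.51 * 0.55 = 3.0305
lambda_2 * g_2 = 5.94 * 3.25 = 19.305
lambda_3 * g_3 = 5.82 * -2.63 = -15.3066
lambda_4 * g_4 = 0.32 * -1.45 = -0.464
Total violation = 3.0305 + 19.305 + 15.3066 + 0.464 = 38.1061


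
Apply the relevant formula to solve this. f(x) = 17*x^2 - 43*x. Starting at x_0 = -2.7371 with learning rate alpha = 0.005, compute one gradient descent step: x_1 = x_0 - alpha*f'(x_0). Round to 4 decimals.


We compute the gradient at x_0 and apply the update.
f'(x) = 34*x - 43
f'(-2.7371) = 34*-2.7371 - 43 = -136.0614
x_1 = -2.7371 - 0.005*-136.0614 = -2.0568


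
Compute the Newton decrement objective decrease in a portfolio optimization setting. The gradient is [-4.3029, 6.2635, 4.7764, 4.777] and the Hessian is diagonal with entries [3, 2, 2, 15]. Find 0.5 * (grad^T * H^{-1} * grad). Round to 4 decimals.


Step 1: H is diagonal, so H^(-1) * g = [-1.4343, 3.1318, 2.3882, 0.3185].
Step 2: g^T H^(-1) g = sum_i g_i^2 / H_ii
  = (-4.3029)^2/3 + (6.2635)^2/2 + (4.7764)^2/2 + (4.777)^2/15
  = 6.1716 + 19.6157 + 11.407 + 1.5213 = 38.7157
Step 3: Objective decrease = 0.5 * g^T H^(-1) g = 19.3578


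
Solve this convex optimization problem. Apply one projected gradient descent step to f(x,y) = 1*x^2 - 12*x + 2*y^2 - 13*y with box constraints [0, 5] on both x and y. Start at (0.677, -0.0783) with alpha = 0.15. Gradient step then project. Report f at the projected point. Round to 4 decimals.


Step 1: Compute gradient at (0.677, -0.0783).
grad_x = 2*1*0.677 - 12 = -10.646
grad_y = 2*2*-0.0783 - 13 = -13.3132
Step 2: Gradient step.
x_raw = 0.677 - 0.15*-10.646 = 2.2739
y_raw = -0.0783 - 0.15*-13.3132 = 1.9187
Step 3: Project onto [0, 5].
x_proj = clip(2.2739) = 2.2739
y_proj = clip(1.9187) = 1.9187
Step 4: Evaluate f.
f(2.2739, 1.9187) = -39.6964


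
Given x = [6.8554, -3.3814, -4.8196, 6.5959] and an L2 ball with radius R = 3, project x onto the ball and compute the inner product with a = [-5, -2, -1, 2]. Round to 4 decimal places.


Step 1: Compute ||x|| (intermediates to 6 decimals).
||x|| = sqrt(6.8554^2 + (-3.3814)^2 + (-4.8196)^2 + 6.5959^2) = 11.187708
Step 2: Project.
Since ||x|| > R, scale = R/||x|| = 3/11.187708 = 0.268151, proj(x) = scale * x
proj(x) = [1.838282, -0.906726, -1.292381, 1.768697]
Step 3: Dot product.
a^T * proj(x) = -5*1.838282 - 2*(-0.906726) - 1*(-1.292381) + 2*1.768697 = -2.5482


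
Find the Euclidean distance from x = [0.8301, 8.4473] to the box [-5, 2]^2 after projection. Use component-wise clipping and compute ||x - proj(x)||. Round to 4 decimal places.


Project each component onto [-5, 2].
clip(0.8301) = 0.8301, clip(8.4473) = 2.0
Projection = [0.8301, 2.0]
Squared diffs: [0.0, 41.5677]
Distance = sqrt(41.5677) = 6.4473


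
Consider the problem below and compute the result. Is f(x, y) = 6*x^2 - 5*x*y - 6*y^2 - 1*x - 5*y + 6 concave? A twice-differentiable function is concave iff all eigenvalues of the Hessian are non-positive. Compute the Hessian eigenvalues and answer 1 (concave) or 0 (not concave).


The Hessian of f(x,y) = 6*x^2 - 5*x*y - 6*y^2 - 1*x - 5*y + 6 is:
H = [[12, -5], [-5, -12]]
Trace = 12 - 12 = 0
Determinant = 12*-12 - (-5)^2 = -169
Discriminant = (0)^2 - 4*-169 = 676.0
Eigenvalues: lambda_1 = -13.0, lambda_2 = 13.0
The function is not concave.

0


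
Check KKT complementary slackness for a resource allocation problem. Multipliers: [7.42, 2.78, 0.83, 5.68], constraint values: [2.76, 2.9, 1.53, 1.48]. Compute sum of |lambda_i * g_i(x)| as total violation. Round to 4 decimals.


KKT complementary slackness check:
lambda_1 * g_1 = 7.42 * 2.76 = 20.4792
lambda_2 * g_2 = 2.78 * 2.9 = 8.062
lambda_3 * g_3 = 0.83 * 1.53 = 1.2699
lambda_4 * g_4 = 5.68 * 1.48 = 8.4064
Total violation = 20.4792 + 8.062 + 1.2699 + 8.4064 = 38.2175


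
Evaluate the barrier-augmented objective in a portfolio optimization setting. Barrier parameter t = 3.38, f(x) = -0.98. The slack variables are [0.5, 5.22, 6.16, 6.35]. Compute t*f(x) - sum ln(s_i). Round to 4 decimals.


Step 1: Compute log-barrier.
ln values: [-0.6931, 1.6525, 1.8181, 1.8485]
phi = -(-0.6931 + 1.6525 + 1.8181 + 1.8485) = -4.6259
Step 2: Compute augmented objective.
t*f(x) = 3.38*-0.98 = -3.3124
Total = -3.3124 - 4.6259 = -7.9383


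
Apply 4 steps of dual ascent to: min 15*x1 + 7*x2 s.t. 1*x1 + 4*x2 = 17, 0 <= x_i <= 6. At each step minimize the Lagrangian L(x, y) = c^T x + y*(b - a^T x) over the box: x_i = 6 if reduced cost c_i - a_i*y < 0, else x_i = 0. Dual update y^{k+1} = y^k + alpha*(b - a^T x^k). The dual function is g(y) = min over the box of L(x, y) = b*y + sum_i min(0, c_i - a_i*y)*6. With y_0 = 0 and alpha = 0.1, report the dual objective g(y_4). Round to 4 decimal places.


Dual ascent for LP: min 15*x1 + 7*x2, 1*x1 + 4*x2 = 17, 0 <= x_i <= 6
Step 1: y^k = 0.0, reduced costs: (15.0, 7.0)
  x^k = (0.0, 0.0), subgradient = b - a^T x = 17.0
  y^{k+1} = 0.0 + 0.1*17.0 = 1.7
Step 2: y^k = 1.7, reduced costs: (13.3, 0.2)
  x^k = (0.0, 0.0), subgradient = b - a^T x = 17.0
  y^{k+1} = 1.7 + 0.1*17.0 = 3.4
Step 3: y^k = 3.4, reduced costs: (11.6, -6.6)
  x^k = (0.0, 6.0), subgradient = b - a^T x = -7.0
  y^{k+1} = 3.4 + 0.1*-7.0 = 2.7
Step 4: y^k = 2.7, reduced costs: (12.3, -3.8)
  x^k = (0.0, 6.0), subgradient = b - a^T x = -7.0
  y^{k+1} = 2.7 + 0.1*-7.0 = 2.0
Dual objective at y_4 = 2.0: reduced costs (13.0, -1.0), box minimizer x = (0.0, 6.0)
g(y_4) = b*y + (c1 - a1*y)*x1 + (c2 - a2*y)*x2 = 17*2.0 + 13.0*0.0 + (-1.0)*6.0 = 34.0 + 0.0 - 6.0 = 28.0


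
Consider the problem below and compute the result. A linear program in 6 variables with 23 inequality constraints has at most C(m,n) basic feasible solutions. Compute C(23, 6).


Each vertex corresponds to some choice of n active constraints out of m, so the number of vertices is at most C(m, n) = m! / (n!(m-n)!).
m = 23, n = 6
Numerator: 23 * 22 * 21 * 20 * 19 * 18
Denominator: 6! = 720
C(23, 6) = 100947


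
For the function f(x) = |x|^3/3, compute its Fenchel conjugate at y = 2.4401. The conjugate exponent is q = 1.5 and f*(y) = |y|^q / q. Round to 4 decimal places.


The conjugate exponent q satisfies 1/p + 1/q = 1.
p = 3, so q = 3/(3 - 1) = 1.5
|y|^q = 2.4401^1.5 = 3.8116
f*(2.4401) = 3.8116 / 1.5 = 2.5411


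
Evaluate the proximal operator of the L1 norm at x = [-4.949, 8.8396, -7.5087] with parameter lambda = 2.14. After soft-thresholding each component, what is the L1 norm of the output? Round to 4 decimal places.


Soft-thresholding with lambda = 2.14:
prox(-4.949) = sign(-4.949)*max(|-4.949| - 2.14, 0) = -2.809
prox(8.8396) = sign(8.8396)*max(|8.8396| - 2.14, 0) = 6.6996
prox(-7.5087) = sign(-7.5087)*max(|-7.5087| - 2.14, 0) = -5.3687
prox(x) = [-2.809, 6.6996, -5.3687]
||prox(x)||_1 = 2.809 + 6.6996 + 5.3687 = 14.8773


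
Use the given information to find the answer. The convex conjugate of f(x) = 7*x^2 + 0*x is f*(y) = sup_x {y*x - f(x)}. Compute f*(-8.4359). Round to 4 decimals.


f*(y) = sup_x {y*x - a*x^2 - b*x} = sup_x {(y-b)*x - a*x^2}
FOC: (y - b) - 2a*x = 0 => x* = (y - b)/(2a)
x* = (-8.4359 - 0)/(2*7) = -0.6026
f*(-8.4359) = (y-b)^2/(4a) = (-8.4359 - 0)^2/(4*7)
= 71.1644/28 = 2.5416


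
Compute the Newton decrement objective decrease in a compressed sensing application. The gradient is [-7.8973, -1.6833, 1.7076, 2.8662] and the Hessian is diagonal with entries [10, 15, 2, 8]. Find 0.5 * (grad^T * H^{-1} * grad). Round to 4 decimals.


Step 1: H is diagonal, so H^(-1) * g = [-0.7897, -0.1122, 0.8538, 0.3583].
Step 2: g^T H^(-1) g = sum_i g_i^2 / H_ii
  = (-7.8973)^2/10 + (-1.6833)^2/15 + (1.7076)^2/2 + (2.8662)^2/8
  = 6.2367 + 0.1889 + 1.4579 + 1.0269 = 8.9105
Step 3: Objective decrease = 0.5 * g^T H^(-1) g = 4.4552


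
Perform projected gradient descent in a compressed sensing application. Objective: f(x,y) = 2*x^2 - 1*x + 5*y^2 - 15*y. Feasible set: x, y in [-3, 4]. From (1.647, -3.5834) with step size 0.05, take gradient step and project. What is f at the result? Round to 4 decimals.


Step 1: Compute gradient at (1.647, -3.5834).
grad_x = 2*2*1.647 - 1 = 5.588
grad_y = 2*5*-3.5834 - 15 = -50.834
Step 2: Gradient step.
x_raw = 1.647 - 0.05*5.588 = 1.3676
y_raw = -3.5834 - 0.05*-50.834 = -1.0417
Step 3: Project onto [-3, 4].
x_proj = clip(1.3676) = 1.3676
y_proj = clip(-1.0417) = -1.0417
Step 4: Evaluate f.
f(1.3676, -1.0417) = 23.4243


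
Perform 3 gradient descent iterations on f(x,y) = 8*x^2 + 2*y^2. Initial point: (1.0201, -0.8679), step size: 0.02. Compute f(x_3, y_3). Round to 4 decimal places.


Gradient descent on f(x,y) = 8*x^2 + 2*y^2.
Starting point: (1.0201, -0.8679), alpha = 0.02
Step 1: grad_x = 2*8*1.0201 = 16.3216, grad_y = 2*2*-0.8679 = -3.4716
  x_1 = 1.0201 - 0.02*16.3216 = 0.6937
  y_1 = -0.8679 - 0.02*-3.4716 = -0.7985
Step 2: grad_x = 2*8*0.6937 = 11.0987, grad_y = 2*2*-0.7985 = -3.1939
  x_2 = 0.6937 - 0.02*11.0987 = 0.4717
  y_2 = -0.7985 - 0.02*-3.1939 = -0.7346
Step 3: grad_x = 2*8*0.4717 = 7.5471, grad_y = 2*2*-0.7346 = -2.9384
  x_3 = 0.4717 - 0.02*7.5471 = 0.3208
  y_3 = -0.7346 - 0.02*-2.9384 = -0.6758
f(0.3208, -0.6758) = 8*0.3208^2 + 2*(-0.6758)^2 = 1.7365


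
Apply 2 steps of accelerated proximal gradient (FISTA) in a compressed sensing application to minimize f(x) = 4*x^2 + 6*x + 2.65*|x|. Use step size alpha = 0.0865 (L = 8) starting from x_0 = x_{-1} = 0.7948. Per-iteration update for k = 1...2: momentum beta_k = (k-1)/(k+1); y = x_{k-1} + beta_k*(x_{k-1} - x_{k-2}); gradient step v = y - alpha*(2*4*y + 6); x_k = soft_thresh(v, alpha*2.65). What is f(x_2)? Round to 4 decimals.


FISTA on f(x) = 4*x^2 + 6*x + 2.65*|x|
L = 8, alpha = 0.0865
Iteration 1: beta = 0.0, y = 0.7948 + 0.0*(0.7948 - 0.7948) = 0.7948
  grad(y) = 12.3584, v = y - alpha*grad = -0.2742
  prox(v) = soft_thresh(-0.2742, 0.2292) = -0.045
Iteration 2: beta = 0.3333, y = -0.045 + 0.3333*(-0.045 - 0.7948) = -0.3249
  grad(y) = 3.4008, v = y - alpha*grad = -0.6191
  prox(v) = soft_thresh(-0.6191, 0.2292) = -0.3898
f(x_2) = 4*(-0.3898)^2 + 6*(-0.3898) + 2.65*|-0.3898| = -0.6981


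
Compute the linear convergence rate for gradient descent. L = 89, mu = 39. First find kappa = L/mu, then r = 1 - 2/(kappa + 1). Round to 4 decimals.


Step 1: Compute the condition number.
kappa = L/mu = 89/39 = 2.2821
Step 2: Compute the convergence rate.
r = 1 - 2/(kappa + 1) = 1 - 2*mu/(L + mu) = (L - mu)/(L + mu) = 50/128 = 0.3906


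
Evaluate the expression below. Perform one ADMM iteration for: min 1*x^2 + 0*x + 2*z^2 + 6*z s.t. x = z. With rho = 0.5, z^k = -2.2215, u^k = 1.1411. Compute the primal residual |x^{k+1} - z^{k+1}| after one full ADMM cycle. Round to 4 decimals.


ADMM iteration with rho = 0.5, z^k = -2.2215, u^k = 1.1411
Step 1: x-update.
Minimize 1*x^2 + 0*x + (0.5/2)*(x + 2.2215 + 1.1411)^2
FOC: (2*1 + 0.5)*x = 0 + 0.5*(-2.2215 - 1.1411)
x^{k+1} = -0.6725
Step 2: z-update.
Minimize 2*z^2 + 6*z + (0.5/2)*(-0.6725 - z + 1.1411)^2
FOC: (2*2 + 0.5)*z = -6 + 0.5*(-0.6725 + 1.1411)
z^{k+1} = -1.2813
Step 3: u-update.
u^{k+1} = 1.1411 - 0.6725 + 1.2813 = 1.7498
Step 4: Primal residual = |-0.6725 + 1.2813| = 0.6087


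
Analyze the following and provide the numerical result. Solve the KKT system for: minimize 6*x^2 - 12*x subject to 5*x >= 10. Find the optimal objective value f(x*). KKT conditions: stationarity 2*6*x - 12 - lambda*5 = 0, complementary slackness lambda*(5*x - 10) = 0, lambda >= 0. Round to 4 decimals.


Step 1: Try lambda = 0 (constraint inactive).
x_unc = 12/(2*6) = 1.0
Check: 5*1.0 = 5.0 < 10 -- violated!
Step 2: Constraint must be active: 5*x = 10
x* = 10/5 = 2.0
lambda = (2*6*2.0 - 12)/5 = 2.4
Step 3: Compute optimal value.
f(x*) = 6*2.0^2 - 12*2.0 = 0.0


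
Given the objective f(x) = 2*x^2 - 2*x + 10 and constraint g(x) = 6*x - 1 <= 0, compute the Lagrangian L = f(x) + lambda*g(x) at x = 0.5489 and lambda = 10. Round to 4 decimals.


Step 1: Evaluate f(x).
f(0.5489) = 2*0.5489^2 - 2*0.5489 + 10 = 9.5048
Step 2: Evaluate g(x).
g(0.5489) = 6*0.5489 - 1 = 2.2934
Step 3: Compute Lagrangian.
L = 9.5048 + 10*2.2934 = 32.4388


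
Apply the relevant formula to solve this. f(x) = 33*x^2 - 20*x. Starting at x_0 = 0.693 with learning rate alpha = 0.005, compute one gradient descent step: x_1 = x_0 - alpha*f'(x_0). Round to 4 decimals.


We compute the gradient at x_0 and apply the update.
f'(x) = 66*x - 20
f'(0.693) = 66*0.693 - 20 = 25.738
x_1 = 0.693 - 0.005*25.738 = 0.5643


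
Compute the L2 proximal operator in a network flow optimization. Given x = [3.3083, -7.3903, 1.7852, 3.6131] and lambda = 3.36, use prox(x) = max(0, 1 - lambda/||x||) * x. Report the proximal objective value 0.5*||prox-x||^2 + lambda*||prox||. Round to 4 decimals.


Step 1: Compute ||x||.
||x|| = 9.0445
Step 2: Compute scaling factor.
scale = max(0, 1 - 3.36/9.0445) = 0.6285
Step 3: prox(x) = [2.0793, -4.6448, 1.122, 2.2708]
||prox(x)|| = 5.6845
Step 4: Proximal objective.
0.5*||prox-x||^2 = 5.6448
lambda*||prox|| = 19.0999
Total = 24.7447


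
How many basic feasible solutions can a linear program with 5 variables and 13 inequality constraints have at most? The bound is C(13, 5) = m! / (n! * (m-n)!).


Each vertex corresponds to some choice of n active constraints out of m, so the number of vertices is at most C(m, n) = m! / (n!(m-n)!).
m = 13, n = 5
Numerator: 13 * 12 * 11 * 10 * 9
Denominator: 5! = 120
C(13, 5) = 1287


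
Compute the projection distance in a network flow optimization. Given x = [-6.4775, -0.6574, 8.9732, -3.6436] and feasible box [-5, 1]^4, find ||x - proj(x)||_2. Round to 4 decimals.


Project each component onto [-5, 1].
clip(-6.4775) = -5.0, clip(-0.6574) = -0.6574, clip(8.9732) = 1.0, clip(-3.6436) = -3.6436
Projection = [-5.0, -0.6574, 1.0, -3.6436]
Squared diffs: [2.183, 0.0, 63.5719, 0.0]
Distance = sqrt(65.7549) = 8.1089


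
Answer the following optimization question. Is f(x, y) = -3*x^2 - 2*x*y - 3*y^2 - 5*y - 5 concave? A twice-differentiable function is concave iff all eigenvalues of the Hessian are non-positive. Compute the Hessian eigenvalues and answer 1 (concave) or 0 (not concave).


The Hessian of f(x,y) = -3*x^2 - 2*x*y - 3*y^2 - 5*y - 5 is:
H = [[-6, -2], [-2, -6]]
Trace = -6 - 6 = -12
Determinant = -6*-6 - (-2)^2 = 32
Discriminant = (-12)^2 - 4*32 = 16.0
Eigenvalues: lambda_1 = -8.0, lambda_2 = -4.0
The function is concave.

1


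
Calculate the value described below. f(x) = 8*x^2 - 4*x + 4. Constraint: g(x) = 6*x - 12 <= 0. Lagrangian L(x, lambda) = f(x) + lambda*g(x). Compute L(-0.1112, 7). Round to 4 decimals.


Step 1: Evaluate f(x).
f(-0.1112) = 8*(-0.1112)^2 - 4*(-0.1112) + 4 = 4.5437
Step 2: Evaluate g(x).
g(-0.1112) = 6*-0.1112 - 12 = -12.6672
Step 3: Compute Lagrangian.
L = 4.5437 + 7*-12.6672 = -84.1267


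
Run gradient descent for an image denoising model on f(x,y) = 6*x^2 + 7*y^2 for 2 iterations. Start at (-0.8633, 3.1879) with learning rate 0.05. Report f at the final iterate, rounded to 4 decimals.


Gradient descent on f(x,y) = 6*x^2 + 7*y^2.
Starting point: (-0.8633, 3.1879), alpha = 0.05
Step 1: grad_x = 2*6*-0.8633 = -10.3596, grad_y = 2*7*3.1879 = 44.6306
  x_1 = -0.8633 - 0.05*-10.3596 = -0.3453
  y_1 = 3.1879 - 0.05*44.6306 = 0.9564
Step 2: grad_x = 2*6*-0.3453 = -4.1438, grad_y = 2*7*0.9564 = 13.3892
  x_2 = -0.3453 - 0.05*-4.1438 = -0.1381
  y_2 = 0.9564 - 0.05*13.3892 = 0.2869
f(-0.1381, 0.2869) = 6*(-0.1381)^2 + 7*0.2869^2 = 0.6907


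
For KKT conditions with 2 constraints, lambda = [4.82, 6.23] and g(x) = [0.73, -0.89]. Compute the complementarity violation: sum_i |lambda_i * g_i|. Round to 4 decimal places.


KKT complementary slackness check:
lambda_1 * g_1 = 4.82 * 0.73 = 3.5186
lambda_2 * g_2 = 6.23 * -0.89 = -5.5447
Total violation = 3.5186 + 5.5447 = 9.0633


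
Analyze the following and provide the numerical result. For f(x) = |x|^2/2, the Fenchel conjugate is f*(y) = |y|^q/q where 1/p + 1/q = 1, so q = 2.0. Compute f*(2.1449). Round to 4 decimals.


The conjugate exponent q satisfies 1/p + 1/q = 1.
p = 2, so q = 2/(2 - 1) = 2.0
|y|^q = 2.1449^2.0 = 4.6006
f*(2.1449) = 4.6006 / 2.0 = 2.3003


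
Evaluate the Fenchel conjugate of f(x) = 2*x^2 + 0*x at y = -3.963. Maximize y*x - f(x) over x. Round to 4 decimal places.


f*(y) = sup_x {y*x - a*x^2 - b*x} = sup_x {(y-b)*x - a*x^2}
FOC: (y - b) - 2a*x = 0 => x* = (y - b)/(2a)
x* = (-3.963 - 0)/(2*2) = -0.9908
f*(-3.963) = (y-b)^2/(4a) = (-3.963 - 0)^2/(4*2)
= 15.7054/8 = 1.9632


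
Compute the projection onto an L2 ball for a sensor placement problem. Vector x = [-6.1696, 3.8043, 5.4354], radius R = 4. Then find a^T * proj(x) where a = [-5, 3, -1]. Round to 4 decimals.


Step 1: Compute ||x|| (intermediates to 6 decimals).
||x|| = sqrt((-6.1696)^2 + 3.8043^2 + 5.4354^2) = 9.059814
Step 2: Project.
Since ||x|| > R, scale = R/||x|| = 4/9.059814 = 0.44151, proj(x) = scale * x
proj(x) = [-2.72394, 1.679636, 2.399783]
Step 3: Dot product.
a^T * proj(x) = -5*(-2.72394) + 3*1.679636 - 1*2.399783 = 16.2588


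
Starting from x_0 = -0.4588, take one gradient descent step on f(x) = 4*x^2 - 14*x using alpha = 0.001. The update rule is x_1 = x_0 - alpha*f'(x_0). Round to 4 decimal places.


We compute the gradient at x_0 and apply the update.
f'(x) = 8*x - 14
f'(-0.4588) = 8*-0.4588 - 14 = -17.6704
x_1 = -0.4588 - 0.001*-17.6704 = -0.4411


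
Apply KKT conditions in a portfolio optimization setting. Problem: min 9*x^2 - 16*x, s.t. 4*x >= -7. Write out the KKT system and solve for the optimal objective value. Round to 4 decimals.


Step 1: Try lambda = 0 (constraint inactive).
Stationarity: 2*9*x - 16 = 0
x* = 16/(2*9) = 8/9 = 0.8889 (rounded; the exact value 8/9 is used below)
Check constraint: 4*0.8889 = 3.5556 >= -7 -- satisfied.
Step 2: Compute optimal value.
f(x*) = 9*(8/9)^2 - 16*(8/9) = -7.1111


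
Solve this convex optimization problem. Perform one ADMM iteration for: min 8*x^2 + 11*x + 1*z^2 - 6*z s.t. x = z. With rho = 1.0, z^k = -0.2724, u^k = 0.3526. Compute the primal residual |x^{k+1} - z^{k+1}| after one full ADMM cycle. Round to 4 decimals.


ADMM iteration with rho = 1.0, z^k = -0.2724, u^k = 0.3526
Step 1: x-update.
Minimize 8*x^2 + 11*x + (1.0/2)*(x + 0.2724 + 0.3526)^2
FOC: (2*8 + 1.0)*x = -11 + 1.0*(-0.2724 - 0.3526)
x^{k+1} = -0.6838
Step 2: z-update.
Minimize 1*z^2 - 6*z + (1.0/2)*(-0.6838 - z + 0.3526)^2
FOC: (2*1 + 1.0)*z = 6 + 1.0*(-0.6838 + 0.3526)
z^{k+1} = 1.8896
Step 3: u-update.
u^{k+1} = 0.3526 - 0.6838 - 1.8896 = -2.2208
Step 4: Primal residual = |-0.6838 - 1.8896| = 2.5734


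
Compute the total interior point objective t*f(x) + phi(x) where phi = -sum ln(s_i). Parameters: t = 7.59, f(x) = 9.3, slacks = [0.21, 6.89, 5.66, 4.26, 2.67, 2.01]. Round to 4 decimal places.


Step 1: Compute log-barrier.
ln values: [-1.5606, 1.9301, 1.7334, 1.4493, 0.9821, 0.6981]
phi = -(-1.5606 + 1.9301 + 1.7334 + 1.4493 + 0.9821 + 0.6981) = -5.2323
Step 2: Compute augmented objective.
t*f(x) = 7.59*9.3 = 70.587
Total = 70.587 - 5.2323 = 65.3547


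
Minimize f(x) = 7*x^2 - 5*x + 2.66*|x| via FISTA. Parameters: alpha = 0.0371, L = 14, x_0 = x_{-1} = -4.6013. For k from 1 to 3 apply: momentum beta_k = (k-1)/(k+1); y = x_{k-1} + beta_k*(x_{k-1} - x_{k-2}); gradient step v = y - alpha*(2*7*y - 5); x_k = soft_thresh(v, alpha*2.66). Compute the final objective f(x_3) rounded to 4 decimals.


FISTA on f(x) = 7*x^2 - 5*x + 2.66*|x|
L = 14, alpha = 0.0371
Iteration 1: beta = 0.0, y = -4.6013 + 0.0*(-4.6013 + 4.6013) = -4.6013
  grad(y) = -69.4182, v = y - alpha*grad = -2.0259
  prox(v) = soft_thresh(-2.0259, 0.0987) = -1.9272
Iteration 2: beta = 0.3333, y = -1.9272 + 0.3333*(-1.9272 + 4.6013) = -1.0358
  grad(y) = -19.5016, v = y - alpha*grad = -0.3123
  prox(v) = soft_thresh(-0.3123, 0.0987) = -0.2136
Iteration 3: beta = 0.5, y = -0.2136 + 0.5*(-0.2136 + 1.9272) = 0.6431
  grad(y) = 4.0041, v = y - alpha*grad = 0.4946
  prox(v) = soft_thresh(0.4946, 0.0987) = 0.3959
f(x_3) = 7*0.3959^2 - 5*0.3959 + 2.66*|0.3959| = 0.1708
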